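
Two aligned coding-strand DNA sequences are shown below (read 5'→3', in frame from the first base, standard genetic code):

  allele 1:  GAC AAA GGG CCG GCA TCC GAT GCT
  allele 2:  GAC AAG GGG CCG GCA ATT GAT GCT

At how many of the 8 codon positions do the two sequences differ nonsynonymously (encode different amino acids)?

1

Codon 1: GAC Asp / GAC Asp — identical.
Codon 2: AAA Lys / AAG Lys — synonymous.
Codon 3: GGG Gly / GGG Gly — identical.
Codon 4: CCG Pro / CCG Pro — identical.
Codon 5: GCA Ala / GCA Ala — identical.
Codon 6: TCC Ser / ATT Ile — nonsynonymous.
Codon 7: GAT Asp / GAT Asp — identical.
Codon 8: GCT Ala / GCT Ala — identical.
Nonsynonymous differences: 1.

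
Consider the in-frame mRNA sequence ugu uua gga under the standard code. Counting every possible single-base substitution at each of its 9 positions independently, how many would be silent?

Codon 1 (UGU, Cys): 1 synonymous substitution.
Codon 2 (UUA, Leu): 2 synonymous substitutions.
Codon 3 (GGA, Gly): 3 synonymous substitutions.
Total: 1 + 2 + 3 = 6.

6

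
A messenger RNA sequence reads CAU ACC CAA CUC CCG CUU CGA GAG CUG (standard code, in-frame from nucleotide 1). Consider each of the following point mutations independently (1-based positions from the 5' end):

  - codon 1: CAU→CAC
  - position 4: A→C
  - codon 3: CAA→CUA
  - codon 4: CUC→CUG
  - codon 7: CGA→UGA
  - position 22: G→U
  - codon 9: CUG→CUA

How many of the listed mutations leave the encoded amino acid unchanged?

3

Codon 1: CAU (His) → CAC (His) — synonymous.
Codon 2: ACC (Thr) → CCC (Pro) — missense.
Codon 3: CAA (Gln) → CUA (Leu) — missense.
Codon 4: CUC (Leu) → CUG (Leu) — synonymous.
Codon 7: CGA (Arg) → UGA (Stop) — nonsense.
Codon 8: GAG (Glu) → UAG (Stop) — nonsense.
Codon 9: CUG (Leu) → CUA (Leu) — synonymous.
Synonymous: 3 of 7.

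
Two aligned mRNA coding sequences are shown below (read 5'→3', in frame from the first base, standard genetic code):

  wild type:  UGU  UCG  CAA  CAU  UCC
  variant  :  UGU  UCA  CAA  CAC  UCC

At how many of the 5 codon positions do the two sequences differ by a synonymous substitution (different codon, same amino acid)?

Codon 1: UGU Cys / UGU Cys — identical.
Codon 2: UCG Ser / UCA Ser — synonymous.
Codon 3: CAA Gln / CAA Gln — identical.
Codon 4: CAU His / CAC His — synonymous.
Codon 5: UCC Ser / UCC Ser — identical.
Synonymous differences: 2.

2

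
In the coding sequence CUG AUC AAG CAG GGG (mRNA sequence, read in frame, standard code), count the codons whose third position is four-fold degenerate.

2

Codon 1 CUG (Leu): third position 4-fold.
Codon 2 AUC (Ile): third position 3-fold.
Codon 3 AAG (Lys): third position 2-fold.
Codon 4 CAG (Gln): third position 2-fold.
Codon 5 GGG (Gly): third position 4-fold.
Four-fold degenerate third positions: 2.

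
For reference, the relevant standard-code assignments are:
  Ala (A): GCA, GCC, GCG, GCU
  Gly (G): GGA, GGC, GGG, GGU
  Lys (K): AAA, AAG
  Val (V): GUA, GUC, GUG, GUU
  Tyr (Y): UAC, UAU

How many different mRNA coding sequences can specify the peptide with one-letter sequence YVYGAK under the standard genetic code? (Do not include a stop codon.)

Tyr: 2 codons.
Val: 4 codons.
Tyr: 2 codons.
Gly: 4 codons.
Ala: 4 codons.
Lys: 2 codons.
2 × 4 × 2 × 4 × 4 × 2 = 512.

512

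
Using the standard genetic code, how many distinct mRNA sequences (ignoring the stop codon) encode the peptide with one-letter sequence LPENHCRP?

9216

Leu: 6 codons.
Pro: 4 codons.
Glu: 2 codons.
Asn: 2 codons.
His: 2 codons.
Cys: 2 codons.
Arg: 6 codons.
Pro: 4 codons.
6 × 4 × 2 × 2 × 2 × 2 × 6 × 4 = 9216.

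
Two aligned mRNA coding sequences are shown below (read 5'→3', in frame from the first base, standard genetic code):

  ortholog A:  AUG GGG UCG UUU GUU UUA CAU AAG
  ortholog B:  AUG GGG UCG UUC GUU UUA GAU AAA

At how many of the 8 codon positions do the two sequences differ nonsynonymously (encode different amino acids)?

1

Codon 1: AUG Met / AUG Met — identical.
Codon 2: GGG Gly / GGG Gly — identical.
Codon 3: UCG Ser / UCG Ser — identical.
Codon 4: UUU Phe / UUC Phe — synonymous.
Codon 5: GUU Val / GUU Val — identical.
Codon 6: UUA Leu / UUA Leu — identical.
Codon 7: CAU His / GAU Asp — nonsynonymous.
Codon 8: AAG Lys / AAA Lys — synonymous.
Nonsynonymous differences: 1.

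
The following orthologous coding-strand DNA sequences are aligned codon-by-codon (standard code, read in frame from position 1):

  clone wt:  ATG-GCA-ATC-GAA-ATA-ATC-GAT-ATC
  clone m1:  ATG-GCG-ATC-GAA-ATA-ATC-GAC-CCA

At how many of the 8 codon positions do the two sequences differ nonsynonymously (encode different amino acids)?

1

Codon 1: ATG Met / ATG Met — identical.
Codon 2: GCA Ala / GCG Ala — synonymous.
Codon 3: ATC Ile / ATC Ile — identical.
Codon 4: GAA Glu / GAA Glu — identical.
Codon 5: ATA Ile / ATA Ile — identical.
Codon 6: ATC Ile / ATC Ile — identical.
Codon 7: GAT Asp / GAC Asp — synonymous.
Codon 8: ATC Ile / CCA Pro — nonsynonymous.
Nonsynonymous differences: 1.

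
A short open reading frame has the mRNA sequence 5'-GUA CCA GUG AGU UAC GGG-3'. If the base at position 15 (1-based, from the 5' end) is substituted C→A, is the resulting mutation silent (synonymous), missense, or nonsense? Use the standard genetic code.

Position 15 falls in codon 5: UAC → Tyr.
After the substitution the codon is UAA → Stop.
The new codon is a stop codon, so this is a nonsense mutation.

nonsense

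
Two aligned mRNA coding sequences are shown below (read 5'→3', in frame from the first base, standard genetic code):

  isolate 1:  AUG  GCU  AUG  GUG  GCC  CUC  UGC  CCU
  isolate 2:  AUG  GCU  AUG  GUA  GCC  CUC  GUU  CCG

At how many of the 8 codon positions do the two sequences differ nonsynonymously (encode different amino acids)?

1

Codon 1: AUG Met / AUG Met — identical.
Codon 2: GCU Ala / GCU Ala — identical.
Codon 3: AUG Met / AUG Met — identical.
Codon 4: GUG Val / GUA Val — synonymous.
Codon 5: GCC Ala / GCC Ala — identical.
Codon 6: CUC Leu / CUC Leu — identical.
Codon 7: UGC Cys / GUU Val — nonsynonymous.
Codon 8: CCU Pro / CCG Pro — synonymous.
Nonsynonymous differences: 1.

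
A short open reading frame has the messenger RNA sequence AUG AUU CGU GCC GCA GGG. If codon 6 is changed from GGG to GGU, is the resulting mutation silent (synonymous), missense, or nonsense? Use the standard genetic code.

silent

Position 18 falls in codon 6: GGG → Gly.
After the substitution the codon is GGU → Gly.
Both encode Gly, so the change is synonymous.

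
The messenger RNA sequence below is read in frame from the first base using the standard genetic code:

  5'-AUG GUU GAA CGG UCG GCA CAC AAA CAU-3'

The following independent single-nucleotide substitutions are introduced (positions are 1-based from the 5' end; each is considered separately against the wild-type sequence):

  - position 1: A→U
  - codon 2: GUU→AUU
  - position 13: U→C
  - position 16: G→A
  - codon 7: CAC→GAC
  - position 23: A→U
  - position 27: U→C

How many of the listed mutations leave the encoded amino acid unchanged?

1

Codon 1: AUG (Met) → UUG (Leu) — missense.
Codon 2: GUU (Val) → AUU (Ile) — missense.
Codon 5: UCG (Ser) → CCG (Pro) — missense.
Codon 6: GCA (Ala) → ACA (Thr) — missense.
Codon 7: CAC (His) → GAC (Asp) — missense.
Codon 8: AAA (Lys) → AUA (Ile) — missense.
Codon 9: CAU (His) → CAC (His) — synonymous.
Synonymous: 1 of 7.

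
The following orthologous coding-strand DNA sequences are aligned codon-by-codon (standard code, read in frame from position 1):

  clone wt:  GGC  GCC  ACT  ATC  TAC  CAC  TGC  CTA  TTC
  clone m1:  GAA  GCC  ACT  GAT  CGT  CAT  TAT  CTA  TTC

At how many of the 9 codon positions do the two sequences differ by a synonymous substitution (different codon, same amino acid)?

1

Codon 1: GGC Gly / GAA Glu — nonsynonymous.
Codon 2: GCC Ala / GCC Ala — identical.
Codon 3: ACT Thr / ACT Thr — identical.
Codon 4: ATC Ile / GAT Asp — nonsynonymous.
Codon 5: TAC Tyr / CGT Arg — nonsynonymous.
Codon 6: CAC His / CAT His — synonymous.
Codon 7: TGC Cys / TAT Tyr — nonsynonymous.
Codon 8: CTA Leu / CTA Leu — identical.
Codon 9: TTC Phe / TTC Phe — identical.
Synonymous differences: 1.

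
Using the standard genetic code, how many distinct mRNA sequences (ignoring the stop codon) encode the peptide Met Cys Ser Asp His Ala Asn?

384

Met: 1 codon.
Cys: 2 codons.
Ser: 6 codons.
Asp: 2 codons.
His: 2 codons.
Ala: 4 codons.
Asn: 2 codons.
1 × 2 × 6 × 2 × 2 × 4 × 2 = 384.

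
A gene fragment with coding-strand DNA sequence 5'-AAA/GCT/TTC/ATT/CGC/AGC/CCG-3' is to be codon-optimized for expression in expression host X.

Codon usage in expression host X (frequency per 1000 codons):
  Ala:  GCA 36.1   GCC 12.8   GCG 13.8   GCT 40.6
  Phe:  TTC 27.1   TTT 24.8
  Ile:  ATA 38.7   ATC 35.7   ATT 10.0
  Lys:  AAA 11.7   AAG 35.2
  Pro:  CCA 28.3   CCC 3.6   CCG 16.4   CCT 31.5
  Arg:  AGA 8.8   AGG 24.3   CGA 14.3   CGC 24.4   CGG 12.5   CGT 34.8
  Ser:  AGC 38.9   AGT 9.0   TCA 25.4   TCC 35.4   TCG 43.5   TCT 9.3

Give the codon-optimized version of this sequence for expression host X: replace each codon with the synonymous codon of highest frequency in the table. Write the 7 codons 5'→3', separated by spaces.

Codon 1 (Lys): best is AAG at 35.2.
Codon 2 (Ala): best is GCT at 40.6.
Codon 3 (Phe): best is TTC at 27.1.
Codon 4 (Ile): best is ATA at 38.7.
Codon 5 (Arg): best is CGT at 34.8.
Codon 6 (Ser): best is TCG at 43.5.
Codon 7 (Pro): best is CCT at 31.5.

AAG GCT TTC ATA CGT TCG CCT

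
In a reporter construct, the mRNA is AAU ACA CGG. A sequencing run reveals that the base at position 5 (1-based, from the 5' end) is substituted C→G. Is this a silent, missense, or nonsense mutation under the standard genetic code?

Position 5 falls in codon 2: ACA → Thr.
After the substitution the codon is AGA → Arg.
Thr ≠ Arg, so this is a missense mutation.

missense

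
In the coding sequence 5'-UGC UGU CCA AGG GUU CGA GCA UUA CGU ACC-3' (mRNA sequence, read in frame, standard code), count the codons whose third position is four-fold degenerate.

Codon 1 UGC (Cys): third position 2-fold.
Codon 2 UGU (Cys): third position 2-fold.
Codon 3 CCA (Pro): third position 4-fold.
Codon 4 AGG (Arg): third position 2-fold.
Codon 5 GUU (Val): third position 4-fold.
Codon 6 CGA (Arg): third position 4-fold.
Codon 7 GCA (Ala): third position 4-fold.
Codon 8 UUA (Leu): third position 2-fold.
Codon 9 CGU (Arg): third position 4-fold.
Codon 10 ACC (Thr): third position 4-fold.
Four-fold degenerate third positions: 6.

6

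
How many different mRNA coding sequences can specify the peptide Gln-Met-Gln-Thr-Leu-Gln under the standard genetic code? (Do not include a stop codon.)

192

Gln: 2 codons.
Met: 1 codon.
Gln: 2 codons.
Thr: 4 codons.
Leu: 6 codons.
Gln: 2 codons.
2 × 1 × 2 × 4 × 6 × 2 = 192.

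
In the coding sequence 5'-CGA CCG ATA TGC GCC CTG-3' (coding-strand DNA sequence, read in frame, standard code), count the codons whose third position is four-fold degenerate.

4

Codon 1 CGA (Arg): third position 4-fold.
Codon 2 CCG (Pro): third position 4-fold.
Codon 3 ATA (Ile): third position 3-fold.
Codon 4 TGC (Cys): third position 2-fold.
Codon 5 GCC (Ala): third position 4-fold.
Codon 6 CTG (Leu): third position 4-fold.
Four-fold degenerate third positions: 4.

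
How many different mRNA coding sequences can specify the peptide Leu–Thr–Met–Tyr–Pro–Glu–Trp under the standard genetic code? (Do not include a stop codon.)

384

Leu: 6 codons.
Thr: 4 codons.
Met: 1 codon.
Tyr: 2 codons.
Pro: 4 codons.
Glu: 2 codons.
Trp: 1 codon.
6 × 4 × 1 × 2 × 4 × 2 × 1 = 384.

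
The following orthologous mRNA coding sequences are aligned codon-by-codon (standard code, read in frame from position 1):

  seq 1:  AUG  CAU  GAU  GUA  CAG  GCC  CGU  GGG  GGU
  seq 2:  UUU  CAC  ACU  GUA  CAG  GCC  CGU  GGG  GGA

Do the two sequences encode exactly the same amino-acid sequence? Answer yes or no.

no

Codon 1: AUG Met / UUU Phe — nonsynonymous.
Codon 2: CAU His / CAC His — synonymous.
Codon 3: GAU Asp / ACU Thr — nonsynonymous.
Codon 4: GUA Val / GUA Val — identical.
Codon 5: CAG Gln / CAG Gln — identical.
Codon 6: GCC Ala / GCC Ala — identical.
Codon 7: CGU Arg / CGU Arg — identical.
Codon 8: GGG Gly / GGG Gly — identical.
Codon 9: GGU Gly / GGA Gly — synonymous.
Nonsynonymous differences: 2 → different protein.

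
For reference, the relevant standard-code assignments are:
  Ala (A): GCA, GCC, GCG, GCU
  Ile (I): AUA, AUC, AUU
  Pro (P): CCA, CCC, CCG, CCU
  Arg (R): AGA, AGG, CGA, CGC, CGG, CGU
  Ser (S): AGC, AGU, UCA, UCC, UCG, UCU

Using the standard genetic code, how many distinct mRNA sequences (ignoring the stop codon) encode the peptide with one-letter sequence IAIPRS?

Ile: 3 codons.
Ala: 4 codons.
Ile: 3 codons.
Pro: 4 codons.
Arg: 6 codons.
Ser: 6 codons.
3 × 4 × 3 × 4 × 6 × 6 = 5184.

5184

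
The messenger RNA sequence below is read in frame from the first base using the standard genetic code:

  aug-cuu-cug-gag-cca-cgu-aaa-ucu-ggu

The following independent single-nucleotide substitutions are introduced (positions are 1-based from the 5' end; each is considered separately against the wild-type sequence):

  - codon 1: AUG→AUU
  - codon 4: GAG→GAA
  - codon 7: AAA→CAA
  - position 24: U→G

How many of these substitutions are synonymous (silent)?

Codon 1: AUG (Met) → AUU (Ile) — missense.
Codon 4: GAG (Glu) → GAA (Glu) — synonymous.
Codon 7: AAA (Lys) → CAA (Gln) — missense.
Codon 8: UCU (Ser) → UCG (Ser) — synonymous.
Synonymous: 2 of 4.

2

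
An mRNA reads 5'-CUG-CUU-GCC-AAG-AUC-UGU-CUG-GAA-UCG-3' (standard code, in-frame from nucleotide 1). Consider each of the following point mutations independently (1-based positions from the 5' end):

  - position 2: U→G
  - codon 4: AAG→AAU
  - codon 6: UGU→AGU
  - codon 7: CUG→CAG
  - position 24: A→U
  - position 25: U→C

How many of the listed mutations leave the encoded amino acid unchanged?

0

Codon 1: CUG (Leu) → CGG (Arg) — missense.
Codon 4: AAG (Lys) → AAU (Asn) — missense.
Codon 6: UGU (Cys) → AGU (Ser) — missense.
Codon 7: CUG (Leu) → CAG (Gln) — missense.
Codon 8: GAA (Glu) → GAU (Asp) — missense.
Codon 9: UCG (Ser) → CCG (Pro) — missense.
Synonymous: 0 of 6.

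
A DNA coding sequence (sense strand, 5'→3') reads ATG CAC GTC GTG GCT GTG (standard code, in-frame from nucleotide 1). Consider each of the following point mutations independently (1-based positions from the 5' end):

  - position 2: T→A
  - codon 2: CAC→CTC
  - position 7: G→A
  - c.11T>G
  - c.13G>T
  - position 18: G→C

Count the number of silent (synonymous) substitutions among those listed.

1

Codon 1: ATG (Met) → AAG (Lys) — missense.
Codon 2: CAC (His) → CTC (Leu) — missense.
Codon 3: GTC (Val) → ATC (Ile) — missense.
Codon 4: GTG (Val) → GGG (Gly) — missense.
Codon 5: GCT (Ala) → TCT (Ser) — missense.
Codon 6: GTG (Val) → GTC (Val) — synonymous.
Synonymous: 1 of 6.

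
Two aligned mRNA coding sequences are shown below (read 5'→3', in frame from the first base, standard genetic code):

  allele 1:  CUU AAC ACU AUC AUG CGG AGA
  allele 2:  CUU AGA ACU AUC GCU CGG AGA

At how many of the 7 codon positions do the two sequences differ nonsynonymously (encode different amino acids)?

Codon 1: CUU Leu / CUU Leu — identical.
Codon 2: AAC Asn / AGA Arg — nonsynonymous.
Codon 3: ACU Thr / ACU Thr — identical.
Codon 4: AUC Ile / AUC Ile — identical.
Codon 5: AUG Met / GCU Ala — nonsynonymous.
Codon 6: CGG Arg / CGG Arg — identical.
Codon 7: AGA Arg / AGA Arg — identical.
Nonsynonymous differences: 2.

2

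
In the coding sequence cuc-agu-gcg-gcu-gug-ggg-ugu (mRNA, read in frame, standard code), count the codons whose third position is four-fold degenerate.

5

Codon 1 CUC (Leu): third position 4-fold.
Codon 2 AGU (Ser): third position 2-fold.
Codon 3 GCG (Ala): third position 4-fold.
Codon 4 GCU (Ala): third position 4-fold.
Codon 5 GUG (Val): third position 4-fold.
Codon 6 GGG (Gly): third position 4-fold.
Codon 7 UGU (Cys): third position 2-fold.
Four-fold degenerate third positions: 5.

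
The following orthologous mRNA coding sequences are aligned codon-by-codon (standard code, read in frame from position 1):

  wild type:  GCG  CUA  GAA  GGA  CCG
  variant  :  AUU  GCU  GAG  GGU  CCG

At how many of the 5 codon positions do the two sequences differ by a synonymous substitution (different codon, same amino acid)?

2

Codon 1: GCG Ala / AUU Ile — nonsynonymous.
Codon 2: CUA Leu / GCU Ala — nonsynonymous.
Codon 3: GAA Glu / GAG Glu — synonymous.
Codon 4: GGA Gly / GGU Gly — synonymous.
Codon 5: CCG Pro / CCG Pro — identical.
Synonymous differences: 2.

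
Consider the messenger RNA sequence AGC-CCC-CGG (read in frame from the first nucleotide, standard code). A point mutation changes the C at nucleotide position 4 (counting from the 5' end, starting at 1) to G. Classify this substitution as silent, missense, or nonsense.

Position 4 falls in codon 2: CCC → Pro.
After the substitution the codon is GCC → Ala.
Pro ≠ Ala, so this is a missense mutation.

missense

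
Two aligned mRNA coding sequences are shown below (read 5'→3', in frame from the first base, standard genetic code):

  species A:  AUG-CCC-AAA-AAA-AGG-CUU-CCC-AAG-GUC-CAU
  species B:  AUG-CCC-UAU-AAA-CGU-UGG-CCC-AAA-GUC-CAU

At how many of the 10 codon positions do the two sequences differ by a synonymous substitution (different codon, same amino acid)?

2

Codon 1: AUG Met / AUG Met — identical.
Codon 2: CCC Pro / CCC Pro — identical.
Codon 3: AAA Lys / UAU Tyr — nonsynonymous.
Codon 4: AAA Lys / AAA Lys — identical.
Codon 5: AGG Arg / CGU Arg — synonymous.
Codon 6: CUU Leu / UGG Trp — nonsynonymous.
Codon 7: CCC Pro / CCC Pro — identical.
Codon 8: AAG Lys / AAA Lys — synonymous.
Codon 9: GUC Val / GUC Val — identical.
Codon 10: CAU His / CAU His — identical.
Synonymous differences: 2.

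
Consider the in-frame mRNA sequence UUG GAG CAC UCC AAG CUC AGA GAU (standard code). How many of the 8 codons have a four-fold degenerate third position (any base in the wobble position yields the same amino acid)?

Codon 1 UUG (Leu): third position 2-fold.
Codon 2 GAG (Glu): third position 2-fold.
Codon 3 CAC (His): third position 2-fold.
Codon 4 UCC (Ser): third position 4-fold.
Codon 5 AAG (Lys): third position 2-fold.
Codon 6 CUC (Leu): third position 4-fold.
Codon 7 AGA (Arg): third position 2-fold.
Codon 8 GAU (Asp): third position 2-fold.
Four-fold degenerate third positions: 2.

2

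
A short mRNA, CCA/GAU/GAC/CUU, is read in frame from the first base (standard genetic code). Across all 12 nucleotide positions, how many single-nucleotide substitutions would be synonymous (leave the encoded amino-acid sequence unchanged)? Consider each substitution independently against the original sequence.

8

Codon 1 (CCA, Pro): 3 synonymous substitutions.
Codon 2 (GAU, Asp): 1 synonymous substitution.
Codon 3 (GAC, Asp): 1 synonymous substitution.
Codon 4 (CUU, Leu): 3 synonymous substitutions.
Total: 3 + 1 + 1 + 3 = 8.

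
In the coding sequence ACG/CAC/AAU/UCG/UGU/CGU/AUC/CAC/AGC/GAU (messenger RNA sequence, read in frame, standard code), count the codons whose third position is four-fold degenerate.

Codon 1 ACG (Thr): third position 4-fold.
Codon 2 CAC (His): third position 2-fold.
Codon 3 AAU (Asn): third position 2-fold.
Codon 4 UCG (Ser): third position 4-fold.
Codon 5 UGU (Cys): third position 2-fold.
Codon 6 CGU (Arg): third position 4-fold.
Codon 7 AUC (Ile): third position 3-fold.
Codon 8 CAC (His): third position 2-fold.
Codon 9 AGC (Ser): third position 2-fold.
Codon 10 GAU (Asp): third position 2-fold.
Four-fold degenerate third positions: 3.

3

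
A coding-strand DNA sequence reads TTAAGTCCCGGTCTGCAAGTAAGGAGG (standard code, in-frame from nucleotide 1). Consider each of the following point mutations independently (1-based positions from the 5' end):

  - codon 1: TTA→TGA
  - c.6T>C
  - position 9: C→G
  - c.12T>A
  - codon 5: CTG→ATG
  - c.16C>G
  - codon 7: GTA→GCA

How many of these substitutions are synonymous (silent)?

3

Codon 1: TTA (Leu) → TGA (Stop) — nonsense.
Codon 2: AGT (Ser) → AGC (Ser) — synonymous.
Codon 3: CCC (Pro) → CCG (Pro) — synonymous.
Codon 4: GGT (Gly) → GGA (Gly) — synonymous.
Codon 5: CTG (Leu) → ATG (Met) — missense.
Codon 6: CAA (Gln) → GAA (Glu) — missense.
Codon 7: GTA (Val) → GCA (Ala) — missense.
Synonymous: 3 of 7.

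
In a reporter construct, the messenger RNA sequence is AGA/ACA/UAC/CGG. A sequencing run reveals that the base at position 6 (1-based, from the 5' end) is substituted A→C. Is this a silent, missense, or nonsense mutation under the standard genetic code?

silent

Position 6 falls in codon 2: ACA → Thr.
After the substitution the codon is ACC → Thr.
Both encode Thr, so the change is synonymous.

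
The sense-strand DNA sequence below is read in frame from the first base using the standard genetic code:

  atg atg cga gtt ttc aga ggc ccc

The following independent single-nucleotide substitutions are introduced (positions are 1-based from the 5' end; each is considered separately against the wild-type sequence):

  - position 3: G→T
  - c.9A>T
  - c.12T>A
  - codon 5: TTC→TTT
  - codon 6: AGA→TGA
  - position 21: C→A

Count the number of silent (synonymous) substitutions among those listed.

4

Codon 1: ATG (Met) → ATT (Ile) — missense.
Codon 3: CGA (Arg) → CGT (Arg) — synonymous.
Codon 4: GTT (Val) → GTA (Val) — synonymous.
Codon 5: TTC (Phe) → TTT (Phe) — synonymous.
Codon 6: AGA (Arg) → TGA (Stop) — nonsense.
Codon 7: GGC (Gly) → GGA (Gly) — synonymous.
Synonymous: 4 of 6.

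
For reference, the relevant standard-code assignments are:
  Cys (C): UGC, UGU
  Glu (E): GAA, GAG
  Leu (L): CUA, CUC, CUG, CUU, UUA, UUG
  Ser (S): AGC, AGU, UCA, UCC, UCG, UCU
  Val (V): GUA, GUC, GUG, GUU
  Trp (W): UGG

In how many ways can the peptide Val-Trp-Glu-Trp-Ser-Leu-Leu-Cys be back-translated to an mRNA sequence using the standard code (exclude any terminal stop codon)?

Val: 4 codons.
Trp: 1 codon.
Glu: 2 codons.
Trp: 1 codon.
Ser: 6 codons.
Leu: 6 codons.
Leu: 6 codons.
Cys: 2 codons.
4 × 1 × 2 × 1 × 6 × 6 × 6 × 2 = 3456.

3456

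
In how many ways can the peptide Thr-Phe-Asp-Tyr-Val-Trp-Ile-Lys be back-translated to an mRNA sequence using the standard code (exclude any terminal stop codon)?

Thr: 4 codons.
Phe: 2 codons.
Asp: 2 codons.
Tyr: 2 codons.
Val: 4 codons.
Trp: 1 codon.
Ile: 3 codons.
Lys: 2 codons.
4 × 2 × 2 × 2 × 4 × 1 × 3 × 2 = 768.

768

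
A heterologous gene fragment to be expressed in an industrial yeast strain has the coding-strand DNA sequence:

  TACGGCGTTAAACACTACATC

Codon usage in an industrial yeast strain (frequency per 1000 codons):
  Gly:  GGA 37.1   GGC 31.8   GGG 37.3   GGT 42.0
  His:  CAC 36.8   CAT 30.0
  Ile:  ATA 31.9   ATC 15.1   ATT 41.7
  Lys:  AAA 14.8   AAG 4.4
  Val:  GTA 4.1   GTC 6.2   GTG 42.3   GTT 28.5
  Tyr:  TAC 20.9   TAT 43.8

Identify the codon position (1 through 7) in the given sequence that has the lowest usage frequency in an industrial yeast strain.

Codon 1 TAC (Tyr): 20.9 per 1000.
Codon 2 GGC (Gly): 31.8 per 1000.
Codon 3 GTT (Val): 28.5 per 1000.
Codon 4 AAA (Lys): 14.8 per 1000.
Codon 5 CAC (His): 36.8 per 1000.
Codon 6 TAC (Tyr): 20.9 per 1000.
Codon 7 ATC (Ile): 15.1 per 1000.
Lowest frequency is 14.8 at codon 4.

4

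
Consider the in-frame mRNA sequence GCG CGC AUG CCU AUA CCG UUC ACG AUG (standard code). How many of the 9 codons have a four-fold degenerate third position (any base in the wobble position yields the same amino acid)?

Codon 1 GCG (Ala): third position 4-fold.
Codon 2 CGC (Arg): third position 4-fold.
Codon 3 AUG (Met): third position 1-fold.
Codon 4 CCU (Pro): third position 4-fold.
Codon 5 AUA (Ile): third position 3-fold.
Codon 6 CCG (Pro): third position 4-fold.
Codon 7 UUC (Phe): third position 2-fold.
Codon 8 ACG (Thr): third position 4-fold.
Codon 9 AUG (Met): third position 1-fold.
Four-fold degenerate third positions: 5.

5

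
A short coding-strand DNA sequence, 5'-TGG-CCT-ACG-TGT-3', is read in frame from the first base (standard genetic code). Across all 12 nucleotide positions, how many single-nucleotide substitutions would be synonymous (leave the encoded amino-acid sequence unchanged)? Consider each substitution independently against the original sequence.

Codon 1 (TGG, Trp): 0 synonymous substitutions.
Codon 2 (CCT, Pro): 3 synonymous substitutions.
Codon 3 (ACG, Thr): 3 synonymous substitutions.
Codon 4 (TGT, Cys): 1 synonymous substitution.
Total: 0 + 3 + 3 + 1 = 7.

7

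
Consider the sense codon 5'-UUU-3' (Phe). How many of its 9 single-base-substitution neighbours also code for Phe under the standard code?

1

Position 1: none → 0 synonymous.
Position 2: none → 0 synonymous.
Position 3: UUC → 1 synonymous.
Total: 0 + 0 + 1 = 1.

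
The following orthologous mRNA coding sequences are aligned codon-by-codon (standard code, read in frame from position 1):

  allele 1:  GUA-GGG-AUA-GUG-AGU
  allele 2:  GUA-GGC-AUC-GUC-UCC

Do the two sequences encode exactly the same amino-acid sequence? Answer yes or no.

yes

Codon 1: GUA Val / GUA Val — identical.
Codon 2: GGG Gly / GGC Gly — synonymous.
Codon 3: AUA Ile / AUC Ile — synonymous.
Codon 4: GUG Val / GUC Val — synonymous.
Codon 5: AGU Ser / UCC Ser — synonymous.
Nonsynonymous differences: 0 → same protein.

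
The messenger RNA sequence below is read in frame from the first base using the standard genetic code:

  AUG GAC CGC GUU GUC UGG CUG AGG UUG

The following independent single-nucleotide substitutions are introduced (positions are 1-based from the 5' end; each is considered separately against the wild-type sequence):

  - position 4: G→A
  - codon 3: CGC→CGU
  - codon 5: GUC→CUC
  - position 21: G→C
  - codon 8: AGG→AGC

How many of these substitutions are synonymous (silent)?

2

Codon 2: GAC (Asp) → AAC (Asn) — missense.
Codon 3: CGC (Arg) → CGU (Arg) — synonymous.
Codon 5: GUC (Val) → CUC (Leu) — missense.
Codon 7: CUG (Leu) → CUC (Leu) — synonymous.
Codon 8: AGG (Arg) → AGC (Ser) — missense.
Synonymous: 2 of 5.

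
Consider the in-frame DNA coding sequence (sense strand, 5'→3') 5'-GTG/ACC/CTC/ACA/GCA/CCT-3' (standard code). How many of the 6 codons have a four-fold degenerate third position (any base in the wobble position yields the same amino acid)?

6

Codon 1 GTG (Val): third position 4-fold.
Codon 2 ACC (Thr): third position 4-fold.
Codon 3 CTC (Leu): third position 4-fold.
Codon 4 ACA (Thr): third position 4-fold.
Codon 5 GCA (Ala): third position 4-fold.
Codon 6 CCT (Pro): third position 4-fold.
Four-fold degenerate third positions: 6.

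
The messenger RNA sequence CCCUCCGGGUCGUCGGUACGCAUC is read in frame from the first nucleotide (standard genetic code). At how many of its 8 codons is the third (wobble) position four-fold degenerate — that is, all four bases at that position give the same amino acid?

7

Codon 1 CCC (Pro): third position 4-fold.
Codon 2 UCC (Ser): third position 4-fold.
Codon 3 GGG (Gly): third position 4-fold.
Codon 4 UCG (Ser): third position 4-fold.
Codon 5 UCG (Ser): third position 4-fold.
Codon 6 GUA (Val): third position 4-fold.
Codon 7 CGC (Arg): third position 4-fold.
Codon 8 AUC (Ile): third position 3-fold.
Four-fold degenerate third positions: 7.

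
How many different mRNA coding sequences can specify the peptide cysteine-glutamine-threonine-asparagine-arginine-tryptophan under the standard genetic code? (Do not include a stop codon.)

192

Cys: 2 codons.
Gln: 2 codons.
Thr: 4 codons.
Asn: 2 codons.
Arg: 6 codons.
Trp: 1 codon.
2 × 2 × 4 × 2 × 6 × 1 = 192.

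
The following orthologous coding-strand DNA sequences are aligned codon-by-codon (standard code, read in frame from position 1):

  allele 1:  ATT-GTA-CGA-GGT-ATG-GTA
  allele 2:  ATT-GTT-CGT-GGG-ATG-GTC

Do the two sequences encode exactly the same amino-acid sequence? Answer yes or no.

Codon 1: ATT Ile / ATT Ile — identical.
Codon 2: GTA Val / GTT Val — synonymous.
Codon 3: CGA Arg / CGT Arg — synonymous.
Codon 4: GGT Gly / GGG Gly — synonymous.
Codon 5: ATG Met / ATG Met — identical.
Codon 6: GTA Val / GTC Val — synonymous.
Nonsynonymous differences: 0 → same protein.

yes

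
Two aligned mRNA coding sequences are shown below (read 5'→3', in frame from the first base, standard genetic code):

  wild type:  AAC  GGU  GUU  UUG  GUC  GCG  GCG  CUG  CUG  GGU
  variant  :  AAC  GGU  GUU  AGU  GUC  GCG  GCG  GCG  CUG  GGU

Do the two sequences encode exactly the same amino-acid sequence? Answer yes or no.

no

Codon 1: AAC Asn / AAC Asn — identical.
Codon 2: GGU Gly / GGU Gly — identical.
Codon 3: GUU Val / GUU Val — identical.
Codon 4: UUG Leu / AGU Ser — nonsynonymous.
Codon 5: GUC Val / GUC Val — identical.
Codon 6: GCG Ala / GCG Ala — identical.
Codon 7: GCG Ala / GCG Ala — identical.
Codon 8: CUG Leu / GCG Ala — nonsynonymous.
Codon 9: CUG Leu / CUG Leu — identical.
Codon 10: GGU Gly / GGU Gly — identical.
Nonsynonymous differences: 2 → different protein.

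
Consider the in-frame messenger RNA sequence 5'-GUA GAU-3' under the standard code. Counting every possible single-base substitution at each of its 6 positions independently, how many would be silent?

4

Codon 1 (GUA, Val): 3 synonymous substitutions.
Codon 2 (GAU, Asp): 1 synonymous substitution.
Total: 3 + 1 = 4.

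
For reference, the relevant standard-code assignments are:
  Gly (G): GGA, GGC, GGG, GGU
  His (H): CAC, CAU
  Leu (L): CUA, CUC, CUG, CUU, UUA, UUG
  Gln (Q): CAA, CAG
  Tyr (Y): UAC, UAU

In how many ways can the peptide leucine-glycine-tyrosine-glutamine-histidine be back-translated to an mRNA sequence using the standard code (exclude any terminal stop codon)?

Leu: 6 codons.
Gly: 4 codons.
Tyr: 2 codons.
Gln: 2 codons.
His: 2 codons.
6 × 4 × 2 × 2 × 2 = 192.

192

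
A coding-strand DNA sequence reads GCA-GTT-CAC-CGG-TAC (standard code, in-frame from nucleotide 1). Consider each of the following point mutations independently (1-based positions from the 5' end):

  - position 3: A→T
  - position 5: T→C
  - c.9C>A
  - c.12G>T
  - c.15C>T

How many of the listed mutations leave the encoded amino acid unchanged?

Codon 1: GCA (Ala) → GCT (Ala) — synonymous.
Codon 2: GTT (Val) → GCT (Ala) — missense.
Codon 3: CAC (His) → CAA (Gln) — missense.
Codon 4: CGG (Arg) → CGT (Arg) — synonymous.
Codon 5: TAC (Tyr) → TAT (Tyr) — synonymous.
Synonymous: 3 of 5.

3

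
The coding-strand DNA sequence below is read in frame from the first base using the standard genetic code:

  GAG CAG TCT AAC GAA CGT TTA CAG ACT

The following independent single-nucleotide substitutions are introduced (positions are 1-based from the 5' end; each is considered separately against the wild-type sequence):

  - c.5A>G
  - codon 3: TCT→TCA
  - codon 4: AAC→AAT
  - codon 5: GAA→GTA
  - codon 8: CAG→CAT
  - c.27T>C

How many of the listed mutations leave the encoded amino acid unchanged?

3

Codon 2: CAG (Gln) → CGG (Arg) — missense.
Codon 3: TCT (Ser) → TCA (Ser) — synonymous.
Codon 4: AAC (Asn) → AAT (Asn) — synonymous.
Codon 5: GAA (Glu) → GTA (Val) — missense.
Codon 8: CAG (Gln) → CAT (His) — missense.
Codon 9: ACT (Thr) → ACC (Thr) — synonymous.
Synonymous: 3 of 6.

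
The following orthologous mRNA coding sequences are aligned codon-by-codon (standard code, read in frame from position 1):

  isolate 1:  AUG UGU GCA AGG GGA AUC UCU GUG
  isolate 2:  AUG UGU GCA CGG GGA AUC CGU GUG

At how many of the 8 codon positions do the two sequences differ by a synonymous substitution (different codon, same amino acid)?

1

Codon 1: AUG Met / AUG Met — identical.
Codon 2: UGU Cys / UGU Cys — identical.
Codon 3: GCA Ala / GCA Ala — identical.
Codon 4: AGG Arg / CGG Arg — synonymous.
Codon 5: GGA Gly / GGA Gly — identical.
Codon 6: AUC Ile / AUC Ile — identical.
Codon 7: UCU Ser / CGU Arg — nonsynonymous.
Codon 8: GUG Val / GUG Val — identical.
Synonymous differences: 1.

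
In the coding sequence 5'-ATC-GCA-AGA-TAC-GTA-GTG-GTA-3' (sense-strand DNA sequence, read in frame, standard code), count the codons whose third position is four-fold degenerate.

4

Codon 1 ATC (Ile): third position 3-fold.
Codon 2 GCA (Ala): third position 4-fold.
Codon 3 AGA (Arg): third position 2-fold.
Codon 4 TAC (Tyr): third position 2-fold.
Codon 5 GTA (Val): third position 4-fold.
Codon 6 GTG (Val): third position 4-fold.
Codon 7 GTA (Val): third position 4-fold.
Four-fold degenerate third positions: 4.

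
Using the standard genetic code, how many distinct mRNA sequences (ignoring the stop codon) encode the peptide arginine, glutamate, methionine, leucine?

Arg: 6 codons.
Glu: 2 codons.
Met: 1 codon.
Leu: 6 codons.
6 × 2 × 1 × 6 = 72.

72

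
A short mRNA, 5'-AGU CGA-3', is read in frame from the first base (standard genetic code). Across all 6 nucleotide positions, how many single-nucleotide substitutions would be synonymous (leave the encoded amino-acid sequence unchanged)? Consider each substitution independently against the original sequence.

5

Codon 1 (AGU, Ser): 1 synonymous substitution.
Codon 2 (CGA, Arg): 4 synonymous substitutions.
Total: 1 + 4 = 5.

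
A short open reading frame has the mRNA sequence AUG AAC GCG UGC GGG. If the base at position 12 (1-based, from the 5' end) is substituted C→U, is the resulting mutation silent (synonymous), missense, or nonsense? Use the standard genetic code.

Position 12 falls in codon 4: UGC → Cys.
After the substitution the codon is UGU → Cys.
Both encode Cys, so the change is synonymous.

silent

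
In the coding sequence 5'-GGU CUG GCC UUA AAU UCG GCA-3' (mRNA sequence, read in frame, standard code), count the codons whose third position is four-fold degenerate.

Codon 1 GGU (Gly): third position 4-fold.
Codon 2 CUG (Leu): third position 4-fold.
Codon 3 GCC (Ala): third position 4-fold.
Codon 4 UUA (Leu): third position 2-fold.
Codon 5 AAU (Asn): third position 2-fold.
Codon 6 UCG (Ser): third position 4-fold.
Codon 7 GCA (Ala): third position 4-fold.
Four-fold degenerate third positions: 5.

5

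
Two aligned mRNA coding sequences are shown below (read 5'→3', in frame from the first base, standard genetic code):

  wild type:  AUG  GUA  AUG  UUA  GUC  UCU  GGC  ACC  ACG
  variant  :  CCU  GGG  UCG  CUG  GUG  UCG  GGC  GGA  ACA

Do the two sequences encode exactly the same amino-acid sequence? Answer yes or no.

no

Codon 1: AUG Met / CCU Pro — nonsynonymous.
Codon 2: GUA Val / GGG Gly — nonsynonymous.
Codon 3: AUG Met / UCG Ser — nonsynonymous.
Codon 4: UUA Leu / CUG Leu — synonymous.
Codon 5: GUC Val / GUG Val — synonymous.
Codon 6: UCU Ser / UCG Ser — synonymous.
Codon 7: GGC Gly / GGC Gly — identical.
Codon 8: ACC Thr / GGA Gly — nonsynonymous.
Codon 9: ACG Thr / ACA Thr — synonymous.
Nonsynonymous differences: 4 → different protein.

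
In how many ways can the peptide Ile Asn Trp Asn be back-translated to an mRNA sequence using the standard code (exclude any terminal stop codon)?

Ile: 3 codons.
Asn: 2 codons.
Trp: 1 codon.
Asn: 2 codons.
3 × 2 × 1 × 2 = 12.

12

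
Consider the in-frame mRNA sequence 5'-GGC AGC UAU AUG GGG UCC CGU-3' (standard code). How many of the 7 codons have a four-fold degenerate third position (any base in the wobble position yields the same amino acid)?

Codon 1 GGC (Gly): third position 4-fold.
Codon 2 AGC (Ser): third position 2-fold.
Codon 3 UAU (Tyr): third position 2-fold.
Codon 4 AUG (Met): third position 1-fold.
Codon 5 GGG (Gly): third position 4-fold.
Codon 6 UCC (Ser): third position 4-fold.
Codon 7 CGU (Arg): third position 4-fold.
Four-fold degenerate third positions: 4.

4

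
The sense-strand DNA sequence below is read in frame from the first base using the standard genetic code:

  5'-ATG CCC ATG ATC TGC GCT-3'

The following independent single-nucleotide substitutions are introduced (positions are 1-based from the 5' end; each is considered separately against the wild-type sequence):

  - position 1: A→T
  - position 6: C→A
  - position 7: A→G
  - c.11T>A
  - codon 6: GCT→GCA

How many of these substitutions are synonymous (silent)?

Codon 1: ATG (Met) → TTG (Leu) — missense.
Codon 2: CCC (Pro) → CCA (Pro) — synonymous.
Codon 3: ATG (Met) → GTG (Val) — missense.
Codon 4: ATC (Ile) → AAC (Asn) — missense.
Codon 6: GCT (Ala) → GCA (Ala) — synonymous.
Synonymous: 2 of 5.

2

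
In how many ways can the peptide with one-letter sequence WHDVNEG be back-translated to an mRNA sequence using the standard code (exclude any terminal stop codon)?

Trp: 1 codon.
His: 2 codons.
Asp: 2 codons.
Val: 4 codons.
Asn: 2 codons.
Glu: 2 codons.
Gly: 4 codons.
1 × 2 × 2 × 4 × 2 × 2 × 4 = 256.

256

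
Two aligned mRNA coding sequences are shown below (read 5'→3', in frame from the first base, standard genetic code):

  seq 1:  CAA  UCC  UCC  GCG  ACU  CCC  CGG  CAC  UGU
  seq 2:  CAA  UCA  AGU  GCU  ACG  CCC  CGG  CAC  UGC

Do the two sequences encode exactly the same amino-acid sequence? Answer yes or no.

Codon 1: CAA Gln / CAA Gln — identical.
Codon 2: UCC Ser / UCA Ser — synonymous.
Codon 3: UCC Ser / AGU Ser — synonymous.
Codon 4: GCG Ala / GCU Ala — synonymous.
Codon 5: ACU Thr / ACG Thr — synonymous.
Codon 6: CCC Pro / CCC Pro — identical.
Codon 7: CGG Arg / CGG Arg — identical.
Codon 8: CAC His / CAC His — identical.
Codon 9: UGU Cys / UGC Cys — synonymous.
Nonsynonymous differences: 0 → same protein.

yes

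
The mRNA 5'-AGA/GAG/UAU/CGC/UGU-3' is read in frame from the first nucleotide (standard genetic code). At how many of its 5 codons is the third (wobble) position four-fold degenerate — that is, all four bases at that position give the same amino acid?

1

Codon 1 AGA (Arg): third position 2-fold.
Codon 2 GAG (Glu): third position 2-fold.
Codon 3 UAU (Tyr): third position 2-fold.
Codon 4 CGC (Arg): third position 4-fold.
Codon 5 UGU (Cys): third position 2-fold.
Four-fold degenerate third positions: 1.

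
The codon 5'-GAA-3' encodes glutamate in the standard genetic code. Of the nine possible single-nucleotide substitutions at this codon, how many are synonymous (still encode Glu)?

Position 1: none → 0 synonymous.
Position 2: none → 0 synonymous.
Position 3: GAG → 1 synonymous.
Total: 0 + 0 + 1 = 1.

1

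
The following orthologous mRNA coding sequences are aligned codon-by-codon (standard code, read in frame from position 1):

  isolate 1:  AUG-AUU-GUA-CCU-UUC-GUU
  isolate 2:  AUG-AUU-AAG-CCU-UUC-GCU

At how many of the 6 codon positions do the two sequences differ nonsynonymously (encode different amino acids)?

Codon 1: AUG Met / AUG Met — identical.
Codon 2: AUU Ile / AUU Ile — identical.
Codon 3: GUA Val / AAG Lys — nonsynonymous.
Codon 4: CCU Pro / CCU Pro — identical.
Codon 5: UUC Phe / UUC Phe — identical.
Codon 6: GUU Val / GCU Ala — nonsynonymous.
Nonsynonymous differences: 2.

2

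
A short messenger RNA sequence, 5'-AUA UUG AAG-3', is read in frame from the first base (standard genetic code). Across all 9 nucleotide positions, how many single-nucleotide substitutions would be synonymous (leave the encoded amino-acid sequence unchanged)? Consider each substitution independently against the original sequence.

Codon 1 (AUA, Ile): 2 synonymous substitutions.
Codon 2 (UUG, Leu): 2 synonymous substitutions.
Codon 3 (AAG, Lys): 1 synonymous substitution.
Total: 2 + 2 + 1 = 5.

5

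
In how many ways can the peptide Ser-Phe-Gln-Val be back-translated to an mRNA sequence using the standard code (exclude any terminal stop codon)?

Ser: 6 codons.
Phe: 2 codons.
Gln: 2 codons.
Val: 4 codons.
6 × 2 × 2 × 4 = 96.

96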